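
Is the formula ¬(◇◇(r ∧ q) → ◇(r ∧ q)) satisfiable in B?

Satisfiable (open branch found)

1. ¬(◇◇(r ∧ q) → ◇(r ∧ q)), u
2. ◇◇(r ∧ q), u   [¬→-rule on 1]
3. ¬◇(r ∧ q), u   [¬→-rule on 1]
4. ¬(r ∧ q), u   [¬◇-rule on 3 via uRu]
5. ¬q, u   [¬∧-rule on 4 (branches; this branch)]
6. ◇(r ∧ q), v   [◇-rule on 2: fresh world v, uRv]
7. ¬(r ∧ q), v   [¬◇-rule on 3 via uRv]
8. ¬q, v   [¬∧-rule on 7 (branches; this branch)]
9. r ∧ q, w   [◇-rule on 6: fresh world w, vRw]
10. r, w   [∧-rule on 9]
11. q, w   [∧-rule on 9]
Accessibility: uRu, uRv, vRu, vRv, vRw, wRv, wRw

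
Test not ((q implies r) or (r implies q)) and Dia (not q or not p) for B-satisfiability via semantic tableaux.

1. not ((q implies r) or (r implies q)) and Dia (not q or not p), w0
2. not ((q implies r) or (r implies q)), w0   [and-rule on 1]
3. Dia (not q or not p), w0   [and-rule on 1]
4. not (q implies r), w0   [neg-or-rule on 2]
5. not (r implies q), w0   [neg-or-rule on 2]
6. q, w0   [neg-implies-rule on 4]
7. not r, w0   [neg-implies-rule on 4]
8. r, w0   [neg-implies-rule on 5]
9. not q, w0   [neg-implies-rule on 5]
Accessibility: w0Rw0
Branch closes: r and not r both at w0.
All branches of the tableau close; one closing branch shown above.

Unsatisfiable (every branch closes)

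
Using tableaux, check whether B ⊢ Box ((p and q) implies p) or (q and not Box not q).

Tableau for the negation not (Box ((p and q) implies p) or (q and not Box not q)):
1. not (Box ((p and q) implies p) or (q and not Box not q)), w0
2. not Box ((p and q) implies p), w0
3. not (q and not Box not q), w0
4. Box not q, w0
5. not q, w0
6. not ((p and q) implies p), w1
7. p and q, w1
8. not p, w1
9. p, w1
10. q, w1
Accessibility: w0Rw0, w0Rw1, w1Rw0, w1Rw1
Branch closes: p and not p both at w1.
All branches of the negation close; one closing branch shown above.

Valid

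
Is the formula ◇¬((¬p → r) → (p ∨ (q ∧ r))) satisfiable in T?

Satisfiable (open branch found)

1. ◇¬((¬p → r) → (p ∨ (q ∧ r))), w0
2. ¬((¬p → r) → (p ∨ (q ∧ r))), w1
3. ¬p → r, w1
4. ¬(p ∨ (q ∧ r)), w1
5. ¬p, w1
6. ¬(q ∧ r), w1
7. r, w1
8. ¬q, w1
Accessibility: w0Rw0, w0Rw1, w1Rw1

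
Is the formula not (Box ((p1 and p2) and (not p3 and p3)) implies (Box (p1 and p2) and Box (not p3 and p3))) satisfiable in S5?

Unsatisfiable (every branch closes)

1. not (Box ((p1 and p2) and (not p3 and p3)) implies (Box (p1 and p2) and Box (not p3 and p3))), 0
2. Box ((p1 and p2) and (not p3 and p3)), 0   [neg-implies-rule on 1]
3. not (Box (p1 and p2) and Box (not p3 and p3)), 0   [neg-implies-rule on 1]
4. (p1 and p2) and (not p3 and p3), 0   [Box-rule on 2 via 0R0]
5. p1 and p2, 0   [and-rule on 4]
6. not p3 and p3, 0   [and-rule on 4]
7. p1, 0   [and-rule on 5]
8. p2, 0   [and-rule on 5]
9. not p3, 0   [and-rule on 6]
10. p3, 0   [and-rule on 6]
Accessibility: 0R0
Branch closes: p3 and not p3 both at 0.
Every branch closes; the branch above is one of them.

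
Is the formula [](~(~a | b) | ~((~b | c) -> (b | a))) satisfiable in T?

Satisfiable

1. [](~(~a | b) | ~((~b | c) -> (b | a))), u
2. ~(~a | b) | ~((~b | c) -> (b | a)), u   [[]-rule on 1 via uRu]
3. ~((~b | c) -> (b | a)), u   [|-rule on 2 (branches; this branch)]
4. ~b | c, u   [~->-rule on 3]
5. ~(b | a), u   [~->-rule on 3]
6. ~b, u   [~|-rule on 5]
7. ~a, u   [~|-rule on 5]
8. c, u   [|-rule on 4 (branches; this branch)]
Accessibility: uRu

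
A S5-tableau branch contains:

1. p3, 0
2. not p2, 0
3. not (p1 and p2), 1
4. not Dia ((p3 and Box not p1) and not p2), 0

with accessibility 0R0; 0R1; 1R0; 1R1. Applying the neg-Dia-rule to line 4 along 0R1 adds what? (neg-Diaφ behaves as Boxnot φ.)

neg-Diaφ behaves as Boxnot φ: propagate the negated body to each accessible world.

not ((p3 and Box not p1) and not p2), 1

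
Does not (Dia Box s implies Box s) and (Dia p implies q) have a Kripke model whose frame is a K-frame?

1. not (Dia Box s implies Box s) and (Dia p implies q), u
2. not (Dia Box s implies Box s), u
3. Dia p implies q, u
4. Dia Box s, u
5. not Box s, u
6. q, u
7. Box s, v
8. not s, w
Accessibility: uRv, uRw

Satisfiable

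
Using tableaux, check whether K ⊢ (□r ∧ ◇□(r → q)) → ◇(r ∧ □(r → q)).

Valid in K

Tableau for the negation ¬((□r ∧ ◇□(r → q)) → ◇(r ∧ □(r → q))):
1. ¬((□r ∧ ◇□(r → q)) → ◇(r ∧ □(r → q))), u
2. □r ∧ ◇□(r → q), u   [¬→-rule on 1]
3. ¬◇(r ∧ □(r → q)), u   [¬→-rule on 1]
4. □r, u   [∧-rule on 2]
5. ◇□(r → q), u   [∧-rule on 2]
6. □(r → q), v   [◇-rule on 5: fresh world v, uRv]
7. ¬(r ∧ □(r → q)), v   [¬◇-rule on 3 via uRv]
8. r, v   [□-rule on 4 via uRv]
9. ¬□(r → q), v   [¬∧-rule on 7 (branches; this branch)]
10. ¬(r → q), w   [¬□-rule on 9: fresh world w, vRw]
11. r, w   [¬→-rule on 10]
12. ¬q, w   [¬→-rule on 10]
13. r → q, w   [□-rule on 6 via vRw]
14. q, w   [→-rule on 13 (branches; this branch)]
Accessibility: uRv, vRw
Branch closes: q and ¬q both at w.
Every branch of the negation's tableau closes; the branch above is one of them.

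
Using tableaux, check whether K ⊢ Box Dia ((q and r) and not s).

Invalid (countermodel exists)

Tableau for the negation not Box Dia ((q and r) and not s):
1. not Box Dia ((q and r) and not s), w0
2. not Dia ((q and r) and not s), w1
Accessibility: w0Rw1
The negation has an open branch (countermodel exists).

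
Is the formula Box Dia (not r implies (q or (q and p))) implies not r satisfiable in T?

1. Box Dia (not r implies (q or (q and p))) implies not r, 0
2. not r, 0
Accessibility: 0R0

Satisfiable (open branch found)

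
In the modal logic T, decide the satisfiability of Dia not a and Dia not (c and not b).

1. Dia not a and Dia not (c and not b), 0
2. Dia not a, 0
3. Dia not (c and not b), 0
4. not a, 1
5. not (c and not b), 2
6. b, 2
Accessibility: 0R0, 0R1, 0R2, 1R1, 2R2

Satisfiable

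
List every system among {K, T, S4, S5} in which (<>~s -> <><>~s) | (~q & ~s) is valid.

T, S4, S5

K-tableau for the negation ~((<>~s -> <><>~s) | (~q & ~s)):
1. ~((<>~s -> <><>~s) | (~q & ~s)), u
2. ~(<>~s -> <><>~s), u
3. ~(~q & ~s), u
4. <>~s, u
5. ~<><>~s, u
6. s, u
7. ~s, v
8. ~<>~s, v
Accessibility: uRv
Complete open branch: countermodel on a K-frame, so not valid in K.
T-tableau for the negation ~((<>~s -> <><>~s) | (~q & ~s)):
1. ~((<>~s -> <><>~s) | (~q & ~s)), u
2. ~(<>~s -> <><>~s), u
3. ~(~q & ~s), u
4. <>~s, u
5. ~<><>~s, u
6. ~<>~s, u
7. s, u
8. ~s, v
9. ~<>~s, v
10. s, v
Accessibility: uRu, uRv, vRv
Branch closes: s and ~s both at v.
Every branch closes (one shown): valid in T, hence also in S4, S5 (every theorem of T is a theorem of S4 and S5).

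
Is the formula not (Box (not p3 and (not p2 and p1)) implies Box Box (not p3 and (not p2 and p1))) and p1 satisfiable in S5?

1. not (Box (not p3 and (not p2 and p1)) implies Box Box (not p3 and (not p2 and p1))) and p1, w0
2. not (Box (not p3 and (not p2 and p1)) implies Box Box (not p3 and (not p2 and p1))), w0
3. p1, w0
4. Box (not p3 and (not p2 and p1)), w0
5. not Box Box (not p3 and (not p2 and p1)), w0
6. not p3 and (not p2 and p1), w0
7. not p3, w0
8. not p2 and p1, w0
9. not p2, w0
10. not Box (not p3 and (not p2 and p1)), w1
11. not p3 and (not p2 and p1), w1
12. not p3, w1
13. not p2 and p1, w1
14. not p2, w1
15. p1, w1
16. not (not p3 and (not p2 and p1)), w2
17. not p3 and (not p2 and p1), w2
18. not p3, w2
19. not p2 and p1, w2
20. not p2, w2
21. p1, w2
22. not (not p2 and p1), w2
23. not p1, w2
Accessibility: w0Rw0, w0Rw1, w0Rw2, w1Rw0, w1Rw1, w1Rw2, w2Rw0, w2Rw1, w2Rw2
Branch closes: p1 and not p1 both at w2.
All branches of the tableau close; one closing branch shown above.

Unsatisfiable (every branch closes)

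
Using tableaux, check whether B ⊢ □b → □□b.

Tableau for the negation ¬(□b → □□b):
1. ¬(□b → □□b), w0
2. □b, w0
3. ¬□□b, w0
4. b, w0
5. ¬□b, w1
6. b, w1
7. ¬b, w2
Accessibility: w0Rw0, w0Rw1, w1Rw0, w1Rw1, w1Rw2, w2Rw1, w2Rw2
The negation has an open branch (countermodel exists).

Invalid (countermodel exists)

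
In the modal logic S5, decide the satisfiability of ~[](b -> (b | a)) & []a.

1. ~[](b -> (b | a)) & []a, u
2. ~[](b -> (b | a)), u   [&-rule on 1]
3. []a, u   [&-rule on 1]
4. a, u   [[]-rule on 3 via uRu]
5. ~(b -> (b | a)), v   [~[]-rule on 2: fresh world v, uRv]
6. b, v   [~->-rule on 5]
7. ~(b | a), v   [~->-rule on 5]
8. ~b, v   [~|-rule on 7]
9. ~a, v   [~|-rule on 7]
Accessibility: uRu, uRv, vRu, vRv
Branch closes: b and ~b both at v.
(One branch shown.) All branches close.

No, unsatisfiable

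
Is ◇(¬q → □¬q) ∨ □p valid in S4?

Tableau for the negation ¬(◇(¬q → □¬q) ∨ □p):
1. ¬(◇(¬q → □¬q) ∨ □p), 0
2. ¬◇(¬q → □¬q), 0
3. ¬□p, 0
4. ¬(¬q → □¬q), 0
5. ¬q, 0
6. ¬□¬q, 0
7. ¬p, 1
8. ¬(¬q → □¬q), 1
9. ¬q, 1
10. ¬□¬q, 1
11. q, 2
12. ¬(¬q → □¬q), 2
13. ¬q, 2
14. ¬□¬q, 2
Accessibility: 0R0, 0R1, 0R2, 1R1, 2R2
Branch closes: q and ¬q both at 2.
Every branch of the negation's tableau closes; the branch above is one of them.

Valid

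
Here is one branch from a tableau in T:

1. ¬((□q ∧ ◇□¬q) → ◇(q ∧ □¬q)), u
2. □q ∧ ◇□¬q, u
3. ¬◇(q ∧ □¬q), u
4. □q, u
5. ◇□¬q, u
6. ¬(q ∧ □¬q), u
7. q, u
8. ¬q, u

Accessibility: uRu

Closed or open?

Both q and ¬q appear at u.

Yes, closed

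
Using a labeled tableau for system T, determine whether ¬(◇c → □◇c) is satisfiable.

Satisfiable (open branch found)

1. ¬(◇c → □◇c), u
2. ◇c, u
3. ¬□◇c, u
4. c, v
5. ¬◇c, w
6. ¬c, w
Accessibility: uRu, uRv, uRw, vRv, wRw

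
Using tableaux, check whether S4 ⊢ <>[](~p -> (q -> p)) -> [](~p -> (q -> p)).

Tableau for the negation ~(<>[](~p -> (q -> p)) -> [](~p -> (q -> p))):
1. ~(<>[](~p -> (q -> p)) -> [](~p -> (q -> p))), 0
2. <>[](~p -> (q -> p)), 0   [~->-rule on 1]
3. ~[](~p -> (q -> p)), 0   [~->-rule on 1]
4. [](~p -> (q -> p)), 1   [<>-rule on 2: fresh world 1, 0R1]
5. ~p -> (q -> p), 1   [[]-rule on 4 via 1R1]
6. q -> p, 1   [->-rule on 5 (branches; this branch)]
7. p, 1   [->-rule on 6 (branches; this branch)]
8. ~(~p -> (q -> p)), 2   [~[]-rule on 3: fresh world 2, 0R2]
9. ~p, 2   [~->-rule on 8]
10. ~(q -> p), 2   [~->-rule on 8]
11. q, 2   [~->-rule on 10]
Accessibility: 0R0, 0R1, 0R2, 1R1, 2R2
The negation has an open branch (countermodel exists).

Invalid (countermodel exists)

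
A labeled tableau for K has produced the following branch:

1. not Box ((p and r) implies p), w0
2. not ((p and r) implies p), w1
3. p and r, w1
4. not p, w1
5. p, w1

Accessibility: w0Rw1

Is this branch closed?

Both p and not p appear at w1.

Closed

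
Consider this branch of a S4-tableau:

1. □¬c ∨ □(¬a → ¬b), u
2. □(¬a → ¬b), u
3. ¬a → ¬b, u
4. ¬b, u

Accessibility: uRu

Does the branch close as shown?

There is no literal clash: for every atom and world, at most one sign appears.

Not closed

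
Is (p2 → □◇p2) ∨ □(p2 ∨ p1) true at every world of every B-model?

Tableau for the negation ¬((p2 → □◇p2) ∨ □(p2 ∨ p1)):
1. ¬((p2 → □◇p2) ∨ □(p2 ∨ p1)), 0
2. ¬(p2 → □◇p2), 0
3. ¬□(p2 ∨ p1), 0
4. p2, 0
5. ¬□◇p2, 0
6. ¬(p2 ∨ p1), 1
7. ¬p2, 1
8. ¬p1, 1
9. ¬◇p2, 2
10. ¬p2, 0
Accessibility: 0R0, 0R1, 0R2, 1R0, 1R1, 2R0, 2R2
Branch closes: p2 and ¬p2 both at 0.
Every branch of the negation's tableau closes; the branch above is one of them.

Valid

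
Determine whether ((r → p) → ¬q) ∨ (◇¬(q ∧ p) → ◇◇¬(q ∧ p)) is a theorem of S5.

Valid in S5

Tableau for the negation ¬(((r → p) → ¬q) ∨ (◇¬(q ∧ p) → ◇◇¬(q ∧ p))):
1. ¬(((r → p) → ¬q) ∨ (◇¬(q ∧ p) → ◇◇¬(q ∧ p))), w0
2. ¬((r → p) → ¬q), w0   [¬∨-rule on 1]
3. ¬(◇¬(q ∧ p) → ◇◇¬(q ∧ p)), w0   [¬∨-rule on 1]
4. r → p, w0   [¬→-rule on 2]
5. q, w0   [¬→-rule on 2]
6. ◇¬(q ∧ p), w0   [¬→-rule on 3]
7. ¬◇◇¬(q ∧ p), w0   [¬→-rule on 3]
8. ¬◇¬(q ∧ p), w0   [¬◇-rule on 7 via w0Rw0]
9. q ∧ p, w0   [¬◇-rule on 8 via w0Rw0]
10. p, w0   [∧-rule on 9]
11. ¬(q ∧ p), w1   [◇-rule on 6: fresh world w1, w0Rw1]
12. ¬◇¬(q ∧ p), w1   [¬◇-rule on 7 via w0Rw1]
13. q ∧ p, w1   [¬◇-rule on 8 via w0Rw1]
14. q, w1   [∧-rule on 13]
15. p, w1   [∧-rule on 13]
16. ¬p, w1   [¬∧-rule on 11 (branches; this branch)]
Accessibility: w0Rw0, w0Rw1, w1Rw0, w1Rw1
Branch closes: p and ¬p both at w1.
Every branch of the negation's tableau closes; the branch above is one of them.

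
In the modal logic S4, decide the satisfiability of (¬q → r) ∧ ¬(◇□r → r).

Satisfiable

1. (¬q → r) ∧ ¬(◇□r → r), w0
2. ¬q → r, w0
3. ¬(◇□r → r), w0
4. ◇□r, w0
5. ¬r, w0
6. q, w0
7. □r, w1
8. r, w1
Accessibility: w0Rw0, w0Rw1, w1Rw1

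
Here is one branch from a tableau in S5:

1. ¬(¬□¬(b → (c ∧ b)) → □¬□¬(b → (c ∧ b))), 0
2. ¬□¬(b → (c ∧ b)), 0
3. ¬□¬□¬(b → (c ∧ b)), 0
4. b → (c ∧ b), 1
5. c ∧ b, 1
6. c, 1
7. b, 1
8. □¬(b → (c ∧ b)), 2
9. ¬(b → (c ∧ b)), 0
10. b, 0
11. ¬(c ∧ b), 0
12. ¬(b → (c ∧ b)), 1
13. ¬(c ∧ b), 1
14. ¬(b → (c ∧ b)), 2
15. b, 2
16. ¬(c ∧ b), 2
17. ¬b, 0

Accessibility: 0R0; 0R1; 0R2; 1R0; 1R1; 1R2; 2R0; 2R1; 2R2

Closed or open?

Both b and ¬b appear at 0.

Closed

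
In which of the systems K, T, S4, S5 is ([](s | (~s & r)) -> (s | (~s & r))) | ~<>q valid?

K-tableau for the negation ~(([](s | (~s & r)) -> (s | (~s & r))) | ~<>q):
1. ~(([](s | (~s & r)) -> (s | (~s & r))) | ~<>q), u
2. ~([](s | (~s & r)) -> (s | (~s & r))), u   [~|-rule on 1]
3. <>q, u   [~|-rule on 1]
4. [](s | (~s & r)), u   [~->-rule on 2]
5. ~(s | (~s & r)), u   [~->-rule on 2]
6. ~s, u   [~|-rule on 5]
7. ~(~s & r), u   [~|-rule on 5]
8. ~r, u   [~&-rule on 7 (branches; this branch)]
9. q, v   [<>-rule on 3: fresh world v, uRv]
10. s | (~s & r), v   [[]-rule on 4 via uRv]
11. ~s & r, v   [|-rule on 10 (branches; this branch)]
12. ~s, v   [&-rule on 11]
13. r, v   [&-rule on 11]
Accessibility: uRv
Complete open branch: countermodel on a K-frame, so not valid in K.
T-tableau for the negation ~(([](s | (~s & r)) -> (s | (~s & r))) | ~<>q):
1. ~(([](s | (~s & r)) -> (s | (~s & r))) | ~<>q), u
2. ~([](s | (~s & r)) -> (s | (~s & r))), u   [~|-rule on 1]
3. <>q, u   [~|-rule on 1]
4. [](s | (~s & r)), u   [~->-rule on 2]
5. ~(s | (~s & r)), u   [~->-rule on 2]
6. ~s, u   [~|-rule on 5]
7. ~(~s & r), u   [~|-rule on 5]
8. s | (~s & r), u   [[]-rule on 4 via uRu]
9. ~r, u   [~&-rule on 7 (branches; this branch)]
10. ~s & r, u   [|-rule on 8 (branches; this branch)]
11. r, u   [&-rule on 10]
Accessibility: uRu
Branch closes: r and ~r both at u.
Every branch closes (one shown): valid in T, hence also in S4, S5 (every theorem of T is a theorem of S4 and S5).

T, S4, S5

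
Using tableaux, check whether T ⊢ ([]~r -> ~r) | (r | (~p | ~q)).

Tableau for the negation ~(([]~r -> ~r) | (r | (~p | ~q))):
1. ~(([]~r -> ~r) | (r | (~p | ~q))), u
2. ~([]~r -> ~r), u
3. ~(r | (~p | ~q)), u
4. []~r, u
5. r, u
6. ~r, u
7. ~(~p | ~q), u
Accessibility: uRu
Branch closes: r and ~r both at u.
All branches of the negation close; one closing branch shown above.

Valid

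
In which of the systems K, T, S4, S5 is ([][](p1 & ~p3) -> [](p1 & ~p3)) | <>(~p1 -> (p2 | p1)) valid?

T, S4, S5

K-tableau for the negation ~(([][](p1 & ~p3) -> [](p1 & ~p3)) | <>(~p1 -> (p2 | p1))):
1. ~(([][](p1 & ~p3) -> [](p1 & ~p3)) | <>(~p1 -> (p2 | p1))), w0
2. ~([][](p1 & ~p3) -> [](p1 & ~p3)), w0   [~|-rule on 1]
3. ~<>(~p1 -> (p2 | p1)), w0   [~|-rule on 1]
4. [][](p1 & ~p3), w0   [~->-rule on 2]
5. ~[](p1 & ~p3), w0   [~->-rule on 2]
6. ~(p1 & ~p3), w1   [~[]-rule on 5: fresh world w1, w0Rw1]
7. ~(~p1 -> (p2 | p1)), w1   [~<>-rule on 3 via w0Rw1]
8. ~p1, w1   [~->-rule on 7]
9. ~(p2 | p1), w1   [~->-rule on 7]
10. ~p2, w1   [~|-rule on 9]
11. [](p1 & ~p3), w1   [[]-rule on 4 via w0Rw1]
12. p3, w1   [~&-rule on 6 (branches; this branch)]
Accessibility: w0Rw1
Complete open branch: countermodel on a K-frame, so not valid in K.
T-tableau for the negation ~(([][](p1 & ~p3) -> [](p1 & ~p3)) | <>(~p1 -> (p2 | p1))):
1. ~(([][](p1 & ~p3) -> [](p1 & ~p3)) | <>(~p1 -> (p2 | p1))), w0
2. ~([][](p1 & ~p3) -> [](p1 & ~p3)), w0   [~|-rule on 1]
3. ~<>(~p1 -> (p2 | p1)), w0   [~|-rule on 1]
4. [][](p1 & ~p3), w0   [~->-rule on 2]
5. ~[](p1 & ~p3), w0   [~->-rule on 2]
6. ~(~p1 -> (p2 | p1)), w0   [~<>-rule on 3 via w0Rw0]
7. ~p1, w0   [~->-rule on 6]
8. ~(p2 | p1), w0   [~->-rule on 6]
9. ~p2, w0   [~|-rule on 8]
10. [](p1 & ~p3), w0   [[]-rule on 4 via w0Rw0]
11. p1 & ~p3, w0   [[]-rule on 10 via w0Rw0]
12. p1, w0   [&-rule on 11]
13. ~p3, w0   [&-rule on 11]
Accessibility: w0Rw0
Branch closes: p1 and ~p1 both at w0.
Every branch closes (one shown): valid in T, hence also in S4, S5 (every theorem of T is a theorem of S4 and S5).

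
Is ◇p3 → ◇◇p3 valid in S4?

Tableau for the negation ¬(◇p3 → ◇◇p3):
1. ¬(◇p3 → ◇◇p3), u
2. ◇p3, u   [¬→-rule on 1]
3. ¬◇◇p3, u   [¬→-rule on 1]
4. ¬◇p3, u   [¬◇-rule on 3 via uRu]
5. ¬p3, u   [¬◇-rule on 4 via uRu]
6. p3, v   [◇-rule on 2: fresh world v, uRv]
7. ¬◇p3, v   [¬◇-rule on 3 via uRv]
8. ¬p3, v   [¬◇-rule on 4 via uRv]
Accessibility: uRu, uRv, vRv
Branch closes: p3 and ¬p3 both at v.
All branches of the negation close; one closing branch shown above.

Valid in S4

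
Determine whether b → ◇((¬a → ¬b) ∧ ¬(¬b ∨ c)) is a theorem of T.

Tableau for the negation ¬(b → ◇((¬a → ¬b) ∧ ¬(¬b ∨ c))):
1. ¬(b → ◇((¬a → ¬b) ∧ ¬(¬b ∨ c))), w0
2. b, w0   [¬→-rule on 1]
3. ¬◇((¬a → ¬b) ∧ ¬(¬b ∨ c)), w0   [¬→-rule on 1]
4. ¬((¬a → ¬b) ∧ ¬(¬b ∨ c)), w0   [¬◇-rule on 3 via w0Rw0]
5. ¬b ∨ c, w0   [¬∧-rule on 4 (branches; this branch)]
6. c, w0   [∨-rule on 5 (branches; this branch)]
Accessibility: w0Rw0
The negation has an open branch (countermodel exists).

Invalid (countermodel exists)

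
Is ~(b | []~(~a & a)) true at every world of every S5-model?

Not valid

Tableau for the negation b | []~(~a & a):
1. b | []~(~a & a), 0
2. []~(~a & a), 0   [|-rule on 1 (branches; this branch)]
3. ~(~a & a), 0   [[]-rule on 2 via 0R0]
4. ~a, 0   [~&-rule on 3 (branches; this branch)]
Accessibility: 0R0
The negation has an open branch (countermodel exists).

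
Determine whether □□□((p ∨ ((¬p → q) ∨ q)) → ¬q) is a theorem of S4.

Tableau for the negation ¬□□□((p ∨ ((¬p → q) ∨ q)) → ¬q):
1. ¬□□□((p ∨ ((¬p → q) ∨ q)) → ¬q), 0
2. ¬□□((p ∨ ((¬p → q) ∨ q)) → ¬q), 1
3. ¬□((p ∨ ((¬p → q) ∨ q)) → ¬q), 2
4. ¬((p ∨ ((¬p → q) ∨ q)) → ¬q), 3
5. p ∨ ((¬p → q) ∨ q), 3
6. q, 3
7. (¬p → q) ∨ q, 3
Accessibility: 0R0, 0R1, 0R2, 0R3, 1R1, 1R2, 1R3, 2R2, 2R3, 3R3
The negation has an open branch (countermodel exists).

Not valid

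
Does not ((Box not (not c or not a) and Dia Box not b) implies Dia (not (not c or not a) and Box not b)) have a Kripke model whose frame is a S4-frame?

No, unsatisfiable

1. not ((Box not (not c or not a) and Dia Box not b) implies Dia (not (not c or not a) and Box not b)), u
2. Box not (not c or not a) and Dia Box not b, u   [neg-implies-rule on 1]
3. not Dia (not (not c or not a) and Box not b), u   [neg-implies-rule on 1]
4. Box not (not c or not a), u   [and-rule on 2]
5. Dia Box not b, u   [and-rule on 2]
6. not (not (not c or not a) and Box not b), u   [neg-Dia-rule on 3 via uRu]
7. not (not c or not a), u   [Box-rule on 4 via uRu]
8. c, u   [neg-or-rule on 7]
9. a, u   [neg-or-rule on 7]
10. not Box not b, u   [neg-and-rule on 6 (branches; this branch)]
11. Box not b, v   [Dia-rule on 5: fresh world v, uRv]
12. not (not (not c or not a) and Box not b), v   [neg-Dia-rule on 3 via uRv]
13. not (not c or not a), v   [Box-rule on 4 via uRv]
14. c, v   [neg-or-rule on 13]
15. a, v   [neg-or-rule on 13]
16. not b, v   [Box-rule on 11 via vRv]
17. not Box not b, v   [neg-and-rule on 12 (branches; this branch)]
18. b, w   [neg-Box-rule on 10: fresh world w, uRw]
19. not (not (not c or not a) and Box not b), w   [neg-Dia-rule on 3 via uRw]
20. not (not c or not a), w   [Box-rule on 4 via uRw]
21. c, w   [neg-or-rule on 20]
22. a, w   [neg-or-rule on 20]
23. not Box not b, w   [neg-and-rule on 19 (branches; this branch)]
24. b, x   [neg-Box-rule on 17: fresh world x, vRx]
25. not (not (not c or not a) and Box not b), x   [neg-Dia-rule on 3 via uRx]
26. not (not c or not a), x   [Box-rule on 4 via uRx]
27. c, x   [neg-or-rule on 26]
28. a, x   [neg-or-rule on 26]
29. not b, x   [Box-rule on 11 via vRx]
Accessibility: uRu, uRv, uRw, uRx, vRv, vRx, wRw, xRx
Branch closes: b and not b both at x.
All branches of the tableau close; one closing branch shown above.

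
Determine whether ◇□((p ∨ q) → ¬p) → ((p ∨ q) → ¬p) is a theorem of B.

Tableau for the negation ¬(◇□((p ∨ q) → ¬p) → ((p ∨ q) → ¬p)):
1. ¬(◇□((p ∨ q) → ¬p) → ((p ∨ q) → ¬p)), w0
2. ◇□((p ∨ q) → ¬p), w0
3. ¬((p ∨ q) → ¬p), w0
4. p ∨ q, w0
5. p, w0
6. q, w0
7. □((p ∨ q) → ¬p), w1
8. (p ∨ q) → ¬p, w0
9. (p ∨ q) → ¬p, w1
10. ¬(p ∨ q), w0
11. ¬p, w0
12. ¬q, w0
Accessibility: w0Rw0, w0Rw1, w1Rw0, w1Rw1
Branch closes: p and ¬p both at w0.
Every branch of the negation's tableau closes; the branch above is one of them.

Valid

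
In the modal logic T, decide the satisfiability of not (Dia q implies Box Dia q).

1. not (Dia q implies Box Dia q), u
2. Dia q, u   [neg-implies-rule on 1]
3. not Box Dia q, u   [neg-implies-rule on 1]
4. q, v   [Dia-rule on 2: fresh world v, uRv]
5. not Dia q, w   [neg-Box-rule on 3: fresh world w, uRw]
6. not q, w   [neg-Dia-rule on 5 via wRw]
Accessibility: uRu, uRv, uRw, vRv, wRw

Satisfiable (open branch found)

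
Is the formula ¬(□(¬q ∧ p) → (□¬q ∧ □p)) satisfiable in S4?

1. ¬(□(¬q ∧ p) → (□¬q ∧ □p)), 0
2. □(¬q ∧ p), 0   [¬→-rule on 1]
3. ¬(□¬q ∧ □p), 0   [¬→-rule on 1]
4. ¬q ∧ p, 0   [□-rule on 2 via 0R0]
5. ¬q, 0   [∧-rule on 4]
6. p, 0   [∧-rule on 4]
7. ¬□p, 0   [¬∧-rule on 3 (branches; this branch)]
8. ¬p, 1   [¬□-rule on 7: fresh world 1, 0R1]
9. ¬q ∧ p, 1   [□-rule on 2 via 0R1]
10. ¬q, 1   [∧-rule on 9]
11. p, 1   [∧-rule on 9]
Accessibility: 0R0, 0R1, 1R1
Branch closes: p and ¬p both at 1.
(One branch shown.) All branches close.

Unsatisfiable (every branch closes)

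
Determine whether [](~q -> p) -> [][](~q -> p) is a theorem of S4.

Tableau for the negation ~([](~q -> p) -> [][](~q -> p)):
1. ~([](~q -> p) -> [][](~q -> p)), u
2. [](~q -> p), u
3. ~[][](~q -> p), u
4. ~q -> p, u
5. p, u
6. ~[](~q -> p), v
7. ~q -> p, v
8. p, v
9. ~(~q -> p), w
10. ~q, w
11. ~p, w
12. ~q -> p, w
13. p, w
Accessibility: uRu, uRv, uRw, vRv, vRw, wRw
Branch closes: p and ~p both at w.
All branches of the negation close; one closing branch shown above.

Valid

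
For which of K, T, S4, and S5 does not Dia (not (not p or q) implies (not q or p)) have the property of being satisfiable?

T-tableau for the formula:
1. not Dia (not (not p or q) implies (not q or p)), u
2. not (not (not p or q) implies (not q or p)), u   [neg-Dia-rule on 1 via uRu]
3. not (not p or q), u   [neg-implies-rule on 2]
4. not (not q or p), u   [neg-implies-rule on 2]
5. p, u   [neg-or-rule on 3]
6. not q, u   [neg-or-rule on 3]
7. q, u   [neg-or-rule on 4]
8. not p, u   [neg-or-rule on 4]
Accessibility: uRu
Branch closes: q and not q both at u.
Every branch closes (one shown): unsatisfiable in T, hence also in S4, S5 (every S4/S5-frame is a T-frame).
K-tableau for the formula:
1. not Dia (not (not p or q) implies (not q or p)), u
Complete open branch: satisfiable in K.

K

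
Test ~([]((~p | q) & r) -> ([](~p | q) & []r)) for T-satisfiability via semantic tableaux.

Unsatisfiable

1. ~([]((~p | q) & r) -> ([](~p | q) & []r)), 0
2. []((~p | q) & r), 0
3. ~([](~p | q) & []r), 0
4. (~p | q) & r, 0
5. ~p | q, 0
6. r, 0
7. ~[](~p | q), 0
8. q, 0
9. ~(~p | q), 1
10. p, 1
11. ~q, 1
12. (~p | q) & r, 1
13. ~p | q, 1
14. r, 1
15. q, 1
Accessibility: 0R0, 0R1, 1R1
Branch closes: q and ~q both at 1.
All branches of the tableau close; one closing branch shown above.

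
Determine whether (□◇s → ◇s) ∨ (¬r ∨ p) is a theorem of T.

Valid in T

Tableau for the negation ¬((□◇s → ◇s) ∨ (¬r ∨ p)):
1. ¬((□◇s → ◇s) ∨ (¬r ∨ p)), w0
2. ¬(□◇s → ◇s), w0
3. ¬(¬r ∨ p), w0
4. □◇s, w0
5. ¬◇s, w0
6. r, w0
7. ¬p, w0
8. ◇s, w0
9. ¬s, w0
10. s, w1
11. ◇s, w1
12. ¬s, w1
Accessibility: w0Rw0, w0Rw1, w1Rw1
Branch closes: s and ¬s both at w1.
All branches of the negation close; one closing branch shown above.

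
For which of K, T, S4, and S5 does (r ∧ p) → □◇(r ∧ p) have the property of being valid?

S5

S4-tableau for the negation ¬((r ∧ p) → □◇(r ∧ p)):
1. ¬((r ∧ p) → □◇(r ∧ p)), u
2. r ∧ p, u
3. ¬□◇(r ∧ p), u
4. r, u
5. p, u
6. ¬◇(r ∧ p), v
7. ¬(r ∧ p), v
8. ¬p, v
Accessibility: uRu, uRv, vRv
Complete open branch: countermodel on an S4-frame, so not valid in S4, nor in K, T (the same frame is also a K-frame and a T-frame).
S5-tableau for the negation ¬((r ∧ p) → □◇(r ∧ p)):
1. ¬((r ∧ p) → □◇(r ∧ p)), u
2. r ∧ p, u
3. ¬□◇(r ∧ p), u
4. r, u
5. p, u
6. ¬◇(r ∧ p), v
7. ¬(r ∧ p), u
8. ¬(r ∧ p), v
9. ¬p, u
Accessibility: uRu, uRv, vRu, vRv
Branch closes: p and ¬p both at u.
Every branch closes (one shown): valid in S5.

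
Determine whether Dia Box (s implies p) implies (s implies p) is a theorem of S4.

Invalid (countermodel exists)

Tableau for the negation not (Dia Box (s implies p) implies (s implies p)):
1. not (Dia Box (s implies p) implies (s implies p)), u
2. Dia Box (s implies p), u   [neg-implies-rule on 1]
3. not (s implies p), u   [neg-implies-rule on 1]
4. s, u   [neg-implies-rule on 3]
5. not p, u   [neg-implies-rule on 3]
6. Box (s implies p), v   [Dia-rule on 2: fresh world v, uRv]
7. s implies p, v   [Box-rule on 6 via vRv]
8. p, v   [implies-rule on 7 (branches; this branch)]
Accessibility: uRu, uRv, vRv
The negation has an open branch (countermodel exists).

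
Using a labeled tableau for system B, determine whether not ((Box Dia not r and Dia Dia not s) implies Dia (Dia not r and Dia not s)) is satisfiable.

No, unsatisfiable

1. not ((Box Dia not r and Dia Dia not s) implies Dia (Dia not r and Dia not s)), u
2. Box Dia not r and Dia Dia not s, u
3. not Dia (Dia not r and Dia not s), u
4. Box Dia not r, u
5. Dia Dia not s, u
6. not (Dia not r and Dia not s), u
7. Dia not r, u
8. not Dia not s, u
9. s, u
10. Dia not s, v
11. not (Dia not r and Dia not s), v
12. Dia not r, v
13. s, v
14. not Dia not r, v
15. r, u
16. r, v
17. not r, w
18. not (Dia not r and Dia not s), w
19. Dia not r, w
20. s, w
21. not Dia not s, w
22. not s, x
23. r, x
24. not r, y
25. r, y
Accessibility: uRu, uRv, uRw, vRu, vRv, vRx, vRy, wRu, wRw, xRv, xRx, yRv, yRy
Branch closes: r and not r both at y.
All branches of the tableau close; one closing branch shown above.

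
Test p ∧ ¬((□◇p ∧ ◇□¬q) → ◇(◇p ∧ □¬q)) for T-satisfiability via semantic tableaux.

1. p ∧ ¬((□◇p ∧ ◇□¬q) → ◇(◇p ∧ □¬q)), w0
2. p, w0
3. ¬((□◇p ∧ ◇□¬q) → ◇(◇p ∧ □¬q)), w0
4. □◇p ∧ ◇□¬q, w0
5. ¬◇(◇p ∧ □¬q), w0
6. □◇p, w0
7. ◇□¬q, w0
8. ¬(◇p ∧ □¬q), w0
9. ◇p, w0
10. ¬□¬q, w0
11. □¬q, w1
12. ¬(◇p ∧ □¬q), w1
13. ◇p, w1
14. ¬q, w1
15. ¬□¬q, w1
16. p, w2
17. ¬(◇p ∧ □¬q), w2
18. ◇p, w2
19. ¬□¬q, w2
20. q, w3
21. ¬(◇p ∧ □¬q), w3
22. ◇p, w3
23. ¬◇p, w3
24. ¬p, w3
25. p, w4
26. ¬q, w4
27. q, w5
28. ¬q, w5
Accessibility: w0Rw0, w0Rw1, w0Rw2, w0Rw3, w1Rw1, w1Rw4, w1Rw5, w2Rw2, w3Rw3, w4Rw4, w5Rw5
Branch closes: q and ¬q both at w5.
Every branch closes; the branch above is one of them.

Unsatisfiable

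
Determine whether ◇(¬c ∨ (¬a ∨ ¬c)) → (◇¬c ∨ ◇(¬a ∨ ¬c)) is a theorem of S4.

Tableau for the negation ¬(◇(¬c ∨ (¬a ∨ ¬c)) → (◇¬c ∨ ◇(¬a ∨ ¬c))):
1. ¬(◇(¬c ∨ (¬a ∨ ¬c)) → (◇¬c ∨ ◇(¬a ∨ ¬c))), 0
2. ◇(¬c ∨ (¬a ∨ ¬c)), 0   [¬→-rule on 1]
3. ¬(◇¬c ∨ ◇(¬a ∨ ¬c)), 0   [¬→-rule on 1]
4. ¬◇¬c, 0   [¬∨-rule on 3]
5. ¬◇(¬a ∨ ¬c), 0   [¬∨-rule on 3]
6. c, 0   [¬◇-rule on 4 via 0R0]
7. ¬(¬a ∨ ¬c), 0   [¬◇-rule on 5 via 0R0]
8. a, 0   [¬∨-rule on 7]
9. ¬c ∨ (¬a ∨ ¬c), 1   [◇-rule on 2: fresh world 1, 0R1]
10. c, 1   [¬◇-rule on 4 via 0R1]
11. ¬(¬a ∨ ¬c), 1   [¬◇-rule on 5 via 0R1]
12. a, 1   [¬∨-rule on 11]
13. ¬a ∨ ¬c, 1   [∨-rule on 9 (branches; this branch)]
14. ¬c, 1   [∨-rule on 13 (branches; this branch)]
Accessibility: 0R0, 0R1, 1R1
Branch closes: c and ¬c both at 1.
All branches of the negation close; one closing branch shown above.

Valid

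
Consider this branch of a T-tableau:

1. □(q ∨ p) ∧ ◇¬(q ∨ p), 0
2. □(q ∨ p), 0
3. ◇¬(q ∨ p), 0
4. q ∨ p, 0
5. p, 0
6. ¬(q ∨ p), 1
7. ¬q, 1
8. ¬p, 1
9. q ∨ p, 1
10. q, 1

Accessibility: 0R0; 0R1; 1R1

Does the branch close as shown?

Closed

Both q and ¬q appear at 1.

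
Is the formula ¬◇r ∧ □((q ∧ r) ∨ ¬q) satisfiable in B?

Yes, satisfiable

1. ¬◇r ∧ □((q ∧ r) ∨ ¬q), 0
2. ¬◇r, 0   [∧-rule on 1]
3. □((q ∧ r) ∨ ¬q), 0   [∧-rule on 1]
4. ¬r, 0   [¬◇-rule on 2 via 0R0]
5. (q ∧ r) ∨ ¬q, 0   [□-rule on 3 via 0R0]
6. ¬q, 0   [∨-rule on 5 (branches; this branch)]
Accessibility: 0R0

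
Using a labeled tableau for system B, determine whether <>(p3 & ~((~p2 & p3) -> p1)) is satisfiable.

1. <>(p3 & ~((~p2 & p3) -> p1)), w0
2. p3 & ~((~p2 & p3) -> p1), w1   [<>-rule on 1: fresh world w1, w0Rw1]
3. p3, w1   [&-rule on 2]
4. ~((~p2 & p3) -> p1), w1   [&-rule on 2]
5. ~p2 & p3, w1   [~->-rule on 4]
6. ~p1, w1   [~->-rule on 4]
7. ~p2, w1   [&-rule on 5]
Accessibility: w0Rw0, w0Rw1, w1Rw0, w1Rw1

Satisfiable (open branch found)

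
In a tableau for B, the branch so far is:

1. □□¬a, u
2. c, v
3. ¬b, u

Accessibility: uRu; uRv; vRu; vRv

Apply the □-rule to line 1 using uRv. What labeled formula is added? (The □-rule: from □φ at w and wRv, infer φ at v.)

□¬a, v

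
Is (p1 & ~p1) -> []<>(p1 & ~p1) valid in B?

Tableau for the negation ~((p1 & ~p1) -> []<>(p1 & ~p1)):
1. ~((p1 & ~p1) -> []<>(p1 & ~p1)), w0
2. p1 & ~p1, w0
3. ~[]<>(p1 & ~p1), w0
4. p1, w0
5. ~p1, w0
Accessibility: w0Rw0
Branch closes: p1 and ~p1 both at w0.
All branches of the negation close; one closing branch shown above.

Yes, valid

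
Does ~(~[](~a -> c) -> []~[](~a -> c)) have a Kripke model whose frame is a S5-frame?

No, unsatisfiable

1. ~(~[](~a -> c) -> []~[](~a -> c)), u
2. ~[](~a -> c), u
3. ~[]~[](~a -> c), u
4. ~(~a -> c), v
5. ~a, v
6. ~c, v
7. [](~a -> c), w
8. ~a -> c, u
9. ~a -> c, v
10. ~a -> c, w
11. c, u
12. c, v
Accessibility: uRu, uRv, uRw, vRu, vRv, vRw, wRu, wRv, wRw
Branch closes: c and ~c both at v.
Every branch closes; the branch above is one of them.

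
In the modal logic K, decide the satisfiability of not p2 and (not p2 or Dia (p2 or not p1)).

Yes, satisfiable

1. not p2 and (not p2 or Dia (p2 or not p1)), u
2. not p2, u
3. not p2 or Dia (p2 or not p1), u
4. Dia (p2 or not p1), u
5. p2 or not p1, v
6. not p1, v
Accessibility: uRv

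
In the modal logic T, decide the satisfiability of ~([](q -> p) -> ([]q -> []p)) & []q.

1. ~([](q -> p) -> ([]q -> []p)) & []q, 0
2. ~([](q -> p) -> ([]q -> []p)), 0
3. []q, 0
4. [](q -> p), 0
5. ~([]q -> []p), 0
6. ~[]p, 0
7. q, 0
8. q -> p, 0
9. p, 0
10. ~p, 1
11. q, 1
12. q -> p, 1
13. p, 1
Accessibility: 0R0, 0R1, 1R1
Branch closes: p and ~p both at 1.
Every branch closes; the branch above is one of them.

Unsatisfiable (every branch closes)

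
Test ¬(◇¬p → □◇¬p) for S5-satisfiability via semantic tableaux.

1. ¬(◇¬p → □◇¬p), u
2. ◇¬p, u   [¬→-rule on 1]
3. ¬□◇¬p, u   [¬→-rule on 1]
4. ¬p, v   [◇-rule on 2: fresh world v, uRv]
5. ¬◇¬p, w   [¬□-rule on 3: fresh world w, uRw]
6. p, u   [¬◇-rule on 5 via wRu]
7. p, v   [¬◇-rule on 5 via wRv]
Accessibility: uRu, uRv, uRw, vRu, vRv, vRw, wRu, wRv, wRw
Branch closes: p and ¬p both at v.
Every branch closes; the branch above is one of them.

Unsatisfiable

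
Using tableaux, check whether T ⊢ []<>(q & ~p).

Tableau for the negation ~[]<>(q & ~p):
1. ~[]<>(q & ~p), u
2. ~<>(q & ~p), v
3. ~(q & ~p), v
4. p, v
Accessibility: uRu, uRv, vRv
The negation has an open branch (countermodel exists).

Not valid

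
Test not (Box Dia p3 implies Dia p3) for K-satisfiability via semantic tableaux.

Satisfiable

1. not (Box Dia p3 implies Dia p3), w0
2. Box Dia p3, w0   [neg-implies-rule on 1]
3. not Dia p3, w0   [neg-implies-rule on 1]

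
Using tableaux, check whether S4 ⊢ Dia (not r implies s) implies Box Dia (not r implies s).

Not valid

Tableau for the negation not (Dia (not r implies s) implies Box Dia (not r implies s)):
1. not (Dia (not r implies s) implies Box Dia (not r implies s)), w0
2. Dia (not r implies s), w0
3. not Box Dia (not r implies s), w0
4. not r implies s, w1
5. s, w1
6. not Dia (not r implies s), w2
7. not (not r implies s), w2
8. not r, w2
9. not s, w2
Accessibility: w0Rw0, w0Rw1, w0Rw2, w1Rw1, w2Rw2
The negation has an open branch (countermodel exists).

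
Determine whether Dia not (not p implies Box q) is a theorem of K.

Not valid

Tableau for the negation not Dia not (not p implies Box q):
1. not Dia not (not p implies Box q), 0
The negation has an open branch (countermodel exists).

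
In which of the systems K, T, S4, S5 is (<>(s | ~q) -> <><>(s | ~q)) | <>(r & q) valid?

T-tableau for the negation ~((<>(s | ~q) -> <><>(s | ~q)) | <>(r & q)):
1. ~((<>(s | ~q) -> <><>(s | ~q)) | <>(r & q)), u
2. ~(<>(s | ~q) -> <><>(s | ~q)), u
3. ~<>(r & q), u
4. <>(s | ~q), u
5. ~<><>(s | ~q), u
6. ~(r & q), u
7. ~<>(s | ~q), u
8. ~(s | ~q), u
9. ~s, u
10. q, u
11. ~r, u
12. s | ~q, v
13. ~(r & q), v
14. ~<>(s | ~q), v
15. ~(s | ~q), v
16. ~s, v
17. q, v
18. ~q, v
Accessibility: uRu, uRv, vRv
Branch closes: q and ~q both at v.
Every branch closes (one shown): valid in T, hence also in S4, S5 (every theorem of T is a theorem of S4 and S5).
K-tableau for the negation ~((<>(s | ~q) -> <><>(s | ~q)) | <>(r & q)):
1. ~((<>(s | ~q) -> <><>(s | ~q)) | <>(r & q)), u
2. ~(<>(s | ~q) -> <><>(s | ~q)), u
3. ~<>(r & q), u
4. <>(s | ~q), u
5. ~<><>(s | ~q), u
6. s | ~q, v
7. ~(r & q), v
8. ~<>(s | ~q), v
9. ~q, v
Accessibility: uRv
Complete open branch: countermodel on a K-frame, so not valid in K.

T, S4, S5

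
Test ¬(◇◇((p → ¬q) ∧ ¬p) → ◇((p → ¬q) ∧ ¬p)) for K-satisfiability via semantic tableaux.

Satisfiable

1. ¬(◇◇((p → ¬q) ∧ ¬p) → ◇((p → ¬q) ∧ ¬p)), w0
2. ◇◇((p → ¬q) ∧ ¬p), w0   [¬→-rule on 1]
3. ¬◇((p → ¬q) ∧ ¬p), w0   [¬→-rule on 1]
4. ◇((p → ¬q) ∧ ¬p), w1   [◇-rule on 2: fresh world w1, w0Rw1]
5. ¬((p → ¬q) ∧ ¬p), w1   [¬◇-rule on 3 via w0Rw1]
6. p, w1   [¬∧-rule on 5 (branches; this branch)]
7. (p → ¬q) ∧ ¬p, w2   [◇-rule on 4: fresh world w2, w1Rw2]
8. p → ¬q, w2   [∧-rule on 7]
9. ¬p, w2   [∧-rule on 7]
10. ¬q, w2   [→-rule on 8 (branches; this branch)]
Accessibility: w0Rw1, w1Rw2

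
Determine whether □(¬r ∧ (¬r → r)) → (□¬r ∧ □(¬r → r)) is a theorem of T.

Tableau for the negation ¬(□(¬r ∧ (¬r → r)) → (□¬r ∧ □(¬r → r))):
1. ¬(□(¬r ∧ (¬r → r)) → (□¬r ∧ □(¬r → r))), u
2. □(¬r ∧ (¬r → r)), u
3. ¬(□¬r ∧ □(¬r → r)), u
4. ¬r ∧ (¬r → r), u
5. ¬r, u
6. ¬r → r, u
7. ¬□(¬r → r), u
8. r, u
Accessibility: uRu
Branch closes: r and ¬r both at u.
All branches of the negation close; one closing branch shown above.

Valid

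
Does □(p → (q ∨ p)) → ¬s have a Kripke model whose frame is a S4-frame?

Yes, satisfiable

1. □(p → (q ∨ p)) → ¬s, u
2. ¬s, u
Accessibility: uRu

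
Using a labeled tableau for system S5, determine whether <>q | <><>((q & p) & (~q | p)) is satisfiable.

Yes, satisfiable

1. <>q | <><>((q & p) & (~q | p)), u
2. <><>((q & p) & (~q | p)), u
3. <>((q & p) & (~q | p)), v
4. (q & p) & (~q | p), w
5. q & p, w
6. ~q | p, w
7. q, w
8. p, w
Accessibility: uRu, uRv, uRw, vRu, vRv, vRw, wRu, wRv, wRw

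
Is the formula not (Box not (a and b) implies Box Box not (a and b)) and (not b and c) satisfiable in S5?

1. not (Box not (a and b) implies Box Box not (a and b)) and (not b and c), w0
2. not (Box not (a and b) implies Box Box not (a and b)), w0
3. not b and c, w0
4. Box not (a and b), w0
5. not Box Box not (a and b), w0
6. not b, w0
7. c, w0
8. not (a and b), w0
9. not Box not (a and b), w1
10. not (a and b), w1
11. not b, w1
12. a and b, w2
13. a, w2
14. b, w2
15. not (a and b), w2
16. not b, w2
Accessibility: w0Rw0, w0Rw1, w0Rw2, w1Rw0, w1Rw1, w1Rw2, w2Rw0, w2Rw1, w2Rw2
Branch closes: b and not b both at w2.
(One branch shown.) All branches close.

Unsatisfiable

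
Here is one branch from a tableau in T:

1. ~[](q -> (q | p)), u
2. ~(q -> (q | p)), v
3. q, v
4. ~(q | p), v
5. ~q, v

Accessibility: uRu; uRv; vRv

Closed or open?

Yes, closed

Both q and ~q appear at v.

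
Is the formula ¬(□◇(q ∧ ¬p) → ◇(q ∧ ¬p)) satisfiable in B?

Unsatisfiable (every branch closes)

1. ¬(□◇(q ∧ ¬p) → ◇(q ∧ ¬p)), 0
2. □◇(q ∧ ¬p), 0   [¬→-rule on 1]
3. ¬◇(q ∧ ¬p), 0   [¬→-rule on 1]
4. ◇(q ∧ ¬p), 0   [□-rule on 2 via 0R0]
5. ¬(q ∧ ¬p), 0   [¬◇-rule on 3 via 0R0]
6. p, 0   [¬∧-rule on 5 (branches; this branch)]
7. q ∧ ¬p, 1   [◇-rule on 4: fresh world 1, 0R1]
8. q, 1   [∧-rule on 7]
9. ¬p, 1   [∧-rule on 7]
10. ◇(q ∧ ¬p), 1   [□-rule on 2 via 0R1]
11. ¬(q ∧ ¬p), 1   [¬◇-rule on 3 via 0R1]
12. p, 1   [¬∧-rule on 11 (branches; this branch)]
Accessibility: 0R0, 0R1, 1R0, 1R1
Branch closes: p and ¬p both at 1.
Every branch closes; the branch above is one of them.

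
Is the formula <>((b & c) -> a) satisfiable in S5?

1. <>((b & c) -> a), w0
2. (b & c) -> a, w1
3. a, w1
Accessibility: w0Rw0, w0Rw1, w1Rw0, w1Rw1

Satisfiable (open branch found)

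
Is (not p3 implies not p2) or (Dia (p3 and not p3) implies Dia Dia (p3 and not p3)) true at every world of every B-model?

Valid

Tableau for the negation not ((not p3 implies not p2) or (Dia (p3 and not p3) implies Dia Dia (p3 and not p3))):
1. not ((not p3 implies not p2) or (Dia (p3 and not p3) implies Dia Dia (p3 and not p3))), w0
2. not (not p3 implies not p2), w0
3. not (Dia (p3 and not p3) implies Dia Dia (p3 and not p3)), w0
4. not p3, w0
5. p2, w0
6. Dia (p3 and not p3), w0
7. not Dia Dia (p3 and not p3), w0
8. not Dia (p3 and not p3), w0
9. not (p3 and not p3), w0
10. p3 and not p3, w1
11. p3, w1
12. not p3, w1
Accessibility: w0Rw0, w0Rw1, w1Rw0, w1Rw1
Branch closes: p3 and not p3 both at w1.
Every branch of the negation's tableau closes; the branch above is one of them.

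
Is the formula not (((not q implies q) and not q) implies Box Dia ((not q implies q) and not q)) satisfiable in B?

Unsatisfiable

1. not (((not q implies q) and not q) implies Box Dia ((not q implies q) and not q)), u
2. (not q implies q) and not q, u   [neg-implies-rule on 1]
3. not Box Dia ((not q implies q) and not q), u   [neg-implies-rule on 1]
4. not q implies q, u   [and-rule on 2]
5. not q, u   [and-rule on 2]
6. q, u   [implies-rule on 4 (branches; this branch)]
Accessibility: uRu
Branch closes: q and not q both at u.
Every branch closes; the branch above is one of them.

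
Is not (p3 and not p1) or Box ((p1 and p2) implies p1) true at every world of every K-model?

Valid

Tableau for the negation not (not (p3 and not p1) or Box ((p1 and p2) implies p1)):
1. not (not (p3 and not p1) or Box ((p1 and p2) implies p1)), 0
2. p3 and not p1, 0   [neg-or-rule on 1]
3. not Box ((p1 and p2) implies p1), 0   [neg-or-rule on 1]
4. p3, 0   [and-rule on 2]
5. not p1, 0   [and-rule on 2]
6. not ((p1 and p2) implies p1), 1   [neg-Box-rule on 3: fresh world 1, 0R1]
7. p1 and p2, 1   [neg-implies-rule on 6]
8. not p1, 1   [neg-implies-rule on 6]
9. p1, 1   [and-rule on 7]
10. p2, 1   [and-rule on 7]
Accessibility: 0R1
Branch closes: p1 and not p1 both at 1.
Every branch of the negation's tableau closes; the branch above is one of them.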